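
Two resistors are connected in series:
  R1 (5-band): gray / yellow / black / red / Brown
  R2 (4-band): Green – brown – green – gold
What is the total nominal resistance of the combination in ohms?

R1: grey, yellow, black → 840; red ×10^2 → 84000 Ω.
R2: green, brown → 51; green ×10^5 → 5100000 Ω.
Series: 84000 + 5100000 = 5184000 Ω.

5184000 Ω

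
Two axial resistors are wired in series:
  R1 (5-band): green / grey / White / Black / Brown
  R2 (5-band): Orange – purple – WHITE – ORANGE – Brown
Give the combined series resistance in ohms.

379589 Ω

R1: green, grey, white → 589; black ×1 → 589 Ω.
R2: orange, violet, white → 379; orange ×10^3 → 379000 Ω.
Series: 589 + 379000 = 379589 Ω.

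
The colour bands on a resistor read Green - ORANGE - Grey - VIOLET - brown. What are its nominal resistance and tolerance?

Green → 5 (first significant figure)
Orange → 3 (second significant figure)
Grey → 8 (third significant figure)
Violet → ×10^7 multiplier
Brown → ±1% tolerance
538 × 10000000 = 5380000000 Ω

5380000000 Ω ±1%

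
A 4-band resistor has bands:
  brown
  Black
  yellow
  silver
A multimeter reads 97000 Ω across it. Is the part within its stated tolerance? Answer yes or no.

Brown → 1 (first significant figure)
Black → 0 (second significant figure)
Yellow → ×10^4 multiplier
Silver → ±10% tolerance
10 × 10000 = 100000 Ω
Allowed range: 90000 Ω to 110000 Ω.
97000 Ω lies inside that range.

yes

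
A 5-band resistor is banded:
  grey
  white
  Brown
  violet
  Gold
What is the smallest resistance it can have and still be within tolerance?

8464500000 Ω

Grey → 8 (first significant figure)
White → 9 (second significant figure)
Brown → 1 (third significant figure)
Violet → ×10^7 multiplier
Gold → ±5% tolerance
891 × 10000000 = 8910000000 Ω
Smallest = 8910000000 × (1 − 5/100) = 8464500000 Ω.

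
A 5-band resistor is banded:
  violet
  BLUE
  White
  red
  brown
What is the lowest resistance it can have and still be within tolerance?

76131 Ω

Violet → 7 (first significant figure)
Blue → 6 (second significant figure)
White → 9 (third significant figure)
Red → ×10^2 multiplier
Brown → ±1% tolerance
769 × 100 = 76900 Ω
Lowest = 76900 × (1 − 1/100) = 76131 Ω.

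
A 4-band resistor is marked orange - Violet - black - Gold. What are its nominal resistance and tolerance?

37 Ω ±5%

Orange → 3 (first significant figure)
Violet → 7 (second significant figure)
Black → ×1 multiplier
Gold → ±5% tolerance
37 × 1 = 37 Ω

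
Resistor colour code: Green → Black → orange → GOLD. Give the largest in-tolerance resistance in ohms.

52500 Ω

Green → 5 (first significant figure)
Black → 0 (second significant figure)
Orange → ×10^3 multiplier
Gold → ±5% tolerance
50 × 1000 = 50000 Ω
Largest = 50000 × (1 + 5/100) = 52500 Ω.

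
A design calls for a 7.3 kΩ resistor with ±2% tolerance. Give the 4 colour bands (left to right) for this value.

7300 Ω = 73 × 10^2.
7 → violet
3 → orange
Multiplier 10^2 → red.
±2% tolerance → red.

violet, orange, red, red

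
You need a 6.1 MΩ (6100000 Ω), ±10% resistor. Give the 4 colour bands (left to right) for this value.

blue, brown, green, silver

6100000 Ω = 61 × 10^5.
6 → blue
1 → brown
Multiplier 10^5 → green.
±10% tolerance → silver.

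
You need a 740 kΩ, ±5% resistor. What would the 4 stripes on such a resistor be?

violet, yellow, yellow, gold

740000 Ω = 74 × 10^4.
7 → violet
4 → yellow
Multiplier 10^4 → yellow.
±5% tolerance → gold.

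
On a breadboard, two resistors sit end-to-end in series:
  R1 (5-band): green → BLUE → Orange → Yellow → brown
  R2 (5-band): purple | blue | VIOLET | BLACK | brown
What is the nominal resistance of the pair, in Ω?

R1: green, blue, orange → 563; yellow ×10^4 → 5630000 Ω.
R2: violet, blue, violet → 767; black ×1 → 767 Ω.
Series: 5630000 + 767 = 5630767 Ω.

5630767 Ω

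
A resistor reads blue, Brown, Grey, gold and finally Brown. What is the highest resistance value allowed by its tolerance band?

62.418 Ω

Blue → 6 (first significant figure)
Brown → 1 (second significant figure)
Grey → 8 (third significant figure)
Gold → ×0.1 multiplier
Brown → ±1% tolerance
618 × 0.1 = 61.8 Ω
Highest = 61.8 × (1 + 1/100) = 62.418 Ω.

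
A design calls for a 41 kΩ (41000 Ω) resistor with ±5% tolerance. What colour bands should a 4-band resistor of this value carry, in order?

41000 Ω = 41 × 10^3.
4 → yellow
1 → brown
Multiplier 10^3 → orange.
±5% tolerance → gold.

yellow, brown, orange, gold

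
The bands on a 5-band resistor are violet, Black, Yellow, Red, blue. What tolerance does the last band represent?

±0.25%

The last band, blue, is the tolerance band.
Blue corresponds to ±0.25%.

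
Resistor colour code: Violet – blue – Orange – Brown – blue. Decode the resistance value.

7630 Ω

Violet → 7 (first significant figure)
Blue → 6 (second significant figure)
Orange → 3 (third significant figure)
Brown → ×10 multiplier
763 × 10 = 7630 Ω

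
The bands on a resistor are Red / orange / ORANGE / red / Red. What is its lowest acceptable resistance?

22834 Ω

Red → 2 (first significant figure)
Orange → 3 (second significant figure)
Orange → 3 (third significant figure)
Red → ×10^2 multiplier
Red → ±2% tolerance
233 × 100 = 23300 Ω
Lowest = 23300 × (1 − 2/100) = 22834 Ω.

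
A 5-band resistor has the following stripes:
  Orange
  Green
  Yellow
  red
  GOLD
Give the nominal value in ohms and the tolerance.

35400 Ω ±5%

Orange → 3 (first significant figure)
Green → 5 (second significant figure)
Yellow → 4 (third significant figure)
Red → ×10^2 multiplier
Gold → ±5% tolerance
354 × 100 = 35400 Ω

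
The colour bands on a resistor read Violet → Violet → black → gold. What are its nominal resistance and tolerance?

77 Ω ±5%

Violet → 7 (first significant figure)
Violet → 7 (second significant figure)
Black → ×1 multiplier
Gold → ±5% tolerance
77 × 1 = 77 Ω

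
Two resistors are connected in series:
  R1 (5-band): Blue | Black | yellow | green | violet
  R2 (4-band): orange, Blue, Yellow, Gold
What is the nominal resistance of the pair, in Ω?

R1: blue, black, yellow → 604; green ×10^5 → 60400000 Ω.
R2: orange, blue → 36; yellow ×10^4 → 360000 Ω.
Series: 60400000 + 360000 = 60760000 Ω.

60760000 Ω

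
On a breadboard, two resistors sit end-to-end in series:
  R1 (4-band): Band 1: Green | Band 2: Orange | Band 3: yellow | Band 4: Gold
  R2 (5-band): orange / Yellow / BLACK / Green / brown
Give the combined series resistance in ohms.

34530000 Ω

R1: green, orange → 53; yellow ×10^4 → 530000 Ω.
R2: orange, yellow, black → 340; green ×10^5 → 34000000 Ω.
Series: 530000 + 34000000 = 34530000 Ω.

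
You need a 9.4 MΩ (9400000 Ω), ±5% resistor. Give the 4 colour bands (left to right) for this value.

white, yellow, green, gold

9400000 Ω = 94 × 10^5.
9 → white
4 → yellow
Multiplier 10^5 → green.
±5% tolerance → gold.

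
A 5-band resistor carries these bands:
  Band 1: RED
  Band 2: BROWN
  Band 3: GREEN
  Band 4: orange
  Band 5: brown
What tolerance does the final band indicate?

±1%

The last band, brown, is the tolerance band.
Brown corresponds to ±1%.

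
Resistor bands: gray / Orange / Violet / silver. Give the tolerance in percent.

±10%

The last band, silver, is the tolerance band.
Silver corresponds to ±10%.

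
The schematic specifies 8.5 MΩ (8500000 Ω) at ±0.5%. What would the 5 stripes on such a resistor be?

grey, green, black, yellow, green

8500000 Ω = 850 × 10^4.
8 → grey
5 → green
0 → black
Multiplier 10^4 → yellow.
±0.5% tolerance → green.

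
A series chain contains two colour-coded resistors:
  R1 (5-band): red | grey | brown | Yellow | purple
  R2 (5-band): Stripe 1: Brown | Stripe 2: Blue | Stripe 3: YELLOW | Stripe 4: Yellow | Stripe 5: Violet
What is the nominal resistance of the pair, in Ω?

4450000 Ω

R1: red, grey, brown → 281; yellow ×10^4 → 2810000 Ω.
R2: brown, blue, yellow → 164; yellow ×10^4 → 1640000 Ω.
Series: 2810000 + 1640000 = 4450000 Ω.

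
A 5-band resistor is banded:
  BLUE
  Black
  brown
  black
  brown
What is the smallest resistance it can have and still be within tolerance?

Blue → 6 (first significant figure)
Black → 0 (second significant figure)
Brown → 1 (third significant figure)
Black → ×1 multiplier
Brown → ±1% tolerance
601 × 1 = 601 Ω
Smallest = 601 × (1 − 1/100) = 594.99 Ω.

594.99 Ω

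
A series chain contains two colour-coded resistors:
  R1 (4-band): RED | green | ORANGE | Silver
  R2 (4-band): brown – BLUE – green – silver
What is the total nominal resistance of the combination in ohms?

1625000 Ω

R1: red, green → 25; orange ×10^3 → 25000 Ω.
R2: brown, blue → 16; green ×10^5 → 1600000 Ω.
Series: 25000 + 1600000 = 1625000 Ω.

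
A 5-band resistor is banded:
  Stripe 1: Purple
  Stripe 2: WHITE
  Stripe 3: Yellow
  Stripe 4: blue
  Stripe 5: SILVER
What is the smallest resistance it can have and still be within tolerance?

714600000 Ω

Violet → 7 (first significant figure)
White → 9 (second significant figure)
Yellow → 4 (third significant figure)
Blue → ×10^6 multiplier
Silver → ±10% tolerance
794 × 1000000 = 794000000 Ω
Smallest = 794000000 × (1 − 10/100) = 714600000 Ω.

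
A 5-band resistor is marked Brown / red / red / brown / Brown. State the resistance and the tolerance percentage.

1220 Ω ±1%

Brown → 1 (first significant figure)
Red → 2 (second significant figure)
Red → 2 (third significant figure)
Brown → ×10 multiplier
Brown → ±1% tolerance
122 × 10 = 1220 Ω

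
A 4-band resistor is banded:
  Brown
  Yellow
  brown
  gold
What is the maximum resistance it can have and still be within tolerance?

Brown → 1 (first significant figure)
Yellow → 4 (second significant figure)
Brown → ×10 multiplier
Gold → ±5% tolerance
14 × 10 = 140 Ω
Maximum = 140 × (1 + 5/100) = 147 Ω.

147 Ω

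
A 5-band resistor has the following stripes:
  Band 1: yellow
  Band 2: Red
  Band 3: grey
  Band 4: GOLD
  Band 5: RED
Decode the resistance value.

Yellow → 4 (first significant figure)
Red → 2 (second significant figure)
Grey → 8 (third significant figure)
Gold → ×0.1 multiplier
428 × 0.1 = 42.8 Ω

42.8 Ω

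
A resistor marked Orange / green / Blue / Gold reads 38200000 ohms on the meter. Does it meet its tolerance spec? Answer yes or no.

no

Orange → 3 (first significant figure)
Green → 5 (second significant figure)
Blue → ×10^6 multiplier
Gold → ±5% tolerance
35 × 1000000 = 35000000 Ω
Allowed range: 33250000 Ω to 36750000 Ω.
38200000 ohms lies outside that range.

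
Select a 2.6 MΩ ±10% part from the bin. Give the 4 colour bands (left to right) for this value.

red, blue, green, silver

2600000 Ω = 26 × 10^5.
2 → red
6 → blue
Multiplier 10^5 → green.
±10% tolerance → silver.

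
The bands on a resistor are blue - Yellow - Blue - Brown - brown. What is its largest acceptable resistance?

Blue → 6 (first significant figure)
Yellow → 4 (second significant figure)
Blue → 6 (third significant figure)
Brown → ×10 multiplier
Brown → ±1% tolerance
646 × 10 = 6460 Ω
Largest = 6460 × (1 + 1/100) = 6524.6 Ω.

6524.6 Ω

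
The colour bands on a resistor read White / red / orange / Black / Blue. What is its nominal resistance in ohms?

923 Ω

White → 9 (first significant figure)
Red → 2 (second significant figure)
Orange → 3 (third significant figure)
Black → ×1 multiplier
923 × 1 = 923 Ω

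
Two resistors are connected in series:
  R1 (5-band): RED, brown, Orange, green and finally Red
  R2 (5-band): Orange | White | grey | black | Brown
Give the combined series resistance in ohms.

R1: red, brown, orange → 213; green ×10^5 → 21300000 Ω.
R2: orange, white, grey → 398; black ×1 → 398 Ω.
Series: 21300000 + 398 = 21300398 Ω.

21300398 Ω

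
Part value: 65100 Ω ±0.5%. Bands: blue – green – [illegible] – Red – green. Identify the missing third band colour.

65100 Ω = 651 × 10^2.
The third band gives digit 1 of the significand, and 1 is brown.

brown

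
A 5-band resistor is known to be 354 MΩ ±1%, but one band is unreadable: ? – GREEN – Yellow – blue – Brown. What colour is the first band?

354000000 Ω = 354 × 10^6.
The first band gives digit 3 of the significand, and 3 is orange.

orange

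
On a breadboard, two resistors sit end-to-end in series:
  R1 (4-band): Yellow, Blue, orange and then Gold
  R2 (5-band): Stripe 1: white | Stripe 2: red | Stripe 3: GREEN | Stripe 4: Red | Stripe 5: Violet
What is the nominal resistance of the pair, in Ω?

138500 Ω

R1: yellow, blue → 46; orange ×10^3 → 46000 Ω.
R2: white, red, green → 925; red ×10^2 → 92500 Ω.
Series: 46000 + 92500 = 138500 Ω.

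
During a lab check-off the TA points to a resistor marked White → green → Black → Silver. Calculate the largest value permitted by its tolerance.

104.5 Ω

White → 9 (first significant figure)
Green → 5 (second significant figure)
Black → ×1 multiplier
Silver → ±10% tolerance
95 × 1 = 95 Ω
Largest = 95 × (1 + 10/100) = 104.5 Ω.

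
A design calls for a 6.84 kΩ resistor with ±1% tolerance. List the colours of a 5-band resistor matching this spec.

blue, grey, yellow, brown, brown

6840 Ω = 684 × 10^1.
6 → blue
8 → grey
4 → yellow
Multiplier 10^1 → brown.
±1% tolerance → brown.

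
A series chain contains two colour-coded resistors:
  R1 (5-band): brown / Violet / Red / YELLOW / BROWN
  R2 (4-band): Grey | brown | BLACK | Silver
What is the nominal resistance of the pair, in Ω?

R1: brown, violet, red → 172; yellow ×10^4 → 1720000 Ω.
R2: grey, brown → 81; black ×1 → 81 Ω.
Series: 1720000 + 81 = 1720081 Ω.

1720081 Ω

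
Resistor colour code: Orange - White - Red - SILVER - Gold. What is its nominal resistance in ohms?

Orange → 3 (first significant figure)
White → 9 (second significant figure)
Red → 2 (third significant figure)
Silver → ×0.01 multiplier
392 × 0.01 = 3.92 Ω

3.92 Ω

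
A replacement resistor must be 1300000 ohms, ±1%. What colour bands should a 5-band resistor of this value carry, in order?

1300000 Ω = 130 × 10^4.
1 → brown
3 → orange
0 → black
Multiplier 10^4 → yellow.
±1% tolerance → brown.

brown, orange, black, yellow, brown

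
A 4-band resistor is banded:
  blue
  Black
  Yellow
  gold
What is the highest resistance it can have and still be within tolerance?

Blue → 6 (first significant figure)
Black → 0 (second significant figure)
Yellow → ×10^4 multiplier
Gold → ±5% tolerance
60 × 10000 = 600000 Ω
Highest = 600000 × (1 + 5/100) = 630000 Ω.

630000 Ω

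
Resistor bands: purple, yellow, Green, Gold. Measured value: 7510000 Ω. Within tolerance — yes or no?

yes

Violet → 7 (first significant figure)
Yellow → 4 (second significant figure)
Green → ×10^5 multiplier
Gold → ±5% tolerance
74 × 100000 = 7400000 Ω
Allowed range: 7030000 Ω to 7770000 Ω.
7510000 Ω lies inside that range.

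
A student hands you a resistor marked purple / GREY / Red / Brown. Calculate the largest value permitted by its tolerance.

7878 Ω

Violet → 7 (first significant figure)
Grey → 8 (second significant figure)
Red → ×10^2 multiplier
Brown → ±1% tolerance
78 × 100 = 7800 Ω
Largest = 7800 × (1 + 1/100) = 7878 Ω.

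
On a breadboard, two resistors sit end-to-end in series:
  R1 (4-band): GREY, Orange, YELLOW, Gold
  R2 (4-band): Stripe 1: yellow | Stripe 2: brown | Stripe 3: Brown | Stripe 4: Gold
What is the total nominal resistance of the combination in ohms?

R1: grey, orange → 83; yellow ×10^4 → 830000 Ω.
R2: yellow, brown → 41; brown ×10 → 410 Ω.
Series: 830000 + 410 = 830410 Ω.

830410 Ω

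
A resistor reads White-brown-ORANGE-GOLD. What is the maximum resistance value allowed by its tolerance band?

95550 Ω

White → 9 (first significant figure)
Brown → 1 (second significant figure)
Orange → ×10^3 multiplier
Gold → ±5% tolerance
91 × 1000 = 91000 Ω
Maximum = 91000 × (1 + 5/100) = 95550 Ω.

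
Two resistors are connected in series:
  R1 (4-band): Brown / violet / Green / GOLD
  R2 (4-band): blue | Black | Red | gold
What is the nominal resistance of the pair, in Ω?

1706000 Ω

R1: brown, violet → 17; green ×10^5 → 1700000 Ω.
R2: blue, black → 60; red ×10^2 → 6000 Ω.
Series: 1700000 + 6000 = 1706000 Ω.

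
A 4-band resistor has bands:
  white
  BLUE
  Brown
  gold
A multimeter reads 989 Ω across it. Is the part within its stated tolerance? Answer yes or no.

White → 9 (first significant figure)
Blue → 6 (second significant figure)
Brown → ×10 multiplier
Gold → ±5% tolerance
96 × 10 = 960 Ω
Allowed range: 912 Ω to 1008 Ω.
989 Ω lies inside that range.

yes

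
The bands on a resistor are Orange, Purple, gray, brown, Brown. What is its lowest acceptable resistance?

Orange → 3 (first significant figure)
Violet → 7 (second significant figure)
Grey → 8 (third significant figure)
Brown → ×10 multiplier
Brown → ±1% tolerance
378 × 10 = 3780 Ω
Lowest = 3780 × (1 − 1/100) = 3742.2 Ω.

3742.2 Ω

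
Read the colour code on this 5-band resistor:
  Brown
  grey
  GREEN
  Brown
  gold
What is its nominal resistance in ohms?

Brown → 1 (first significant figure)
Grey → 8 (second significant figure)
Green → 5 (third significant figure)
Brown → ×10 multiplier
185 × 10 = 1850 Ω

1850 Ω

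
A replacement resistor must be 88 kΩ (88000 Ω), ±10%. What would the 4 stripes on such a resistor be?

88000 Ω = 88 × 10^3.
8 → grey
8 → grey
Multiplier 10^3 → orange.
±10% tolerance → silver.

grey, grey, orange, silver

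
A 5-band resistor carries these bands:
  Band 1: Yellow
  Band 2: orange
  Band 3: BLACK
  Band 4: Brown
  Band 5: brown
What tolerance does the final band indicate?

The last band, brown, is the tolerance band.
Brown corresponds to ±1%.

±1%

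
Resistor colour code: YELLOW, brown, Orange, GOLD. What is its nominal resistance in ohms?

41000 Ω

Yellow → 4 (first significant figure)
Brown → 1 (second significant figure)
Orange → ×10^3 multiplier
41 × 1000 = 41000 Ω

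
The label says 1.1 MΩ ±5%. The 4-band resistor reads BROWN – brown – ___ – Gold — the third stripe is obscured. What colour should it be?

1100000 Ω = 11 × 10^5.
The third band is the multiplier, 10^5, which is green.

green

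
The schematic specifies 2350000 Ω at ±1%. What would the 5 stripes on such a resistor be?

2350000 Ω = 235 × 10^4.
2 → red
3 → orange
5 → green
Multiplier 10^4 → yellow.
±1% tolerance → brown.

red, orange, green, yellow, brown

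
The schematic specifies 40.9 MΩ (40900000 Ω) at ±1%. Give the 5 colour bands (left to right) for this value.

yellow, black, white, green, brown

40900000 Ω = 409 × 10^5.
4 → yellow
0 → black
9 → white
Multiplier 10^5 → green.
±1% tolerance → brown.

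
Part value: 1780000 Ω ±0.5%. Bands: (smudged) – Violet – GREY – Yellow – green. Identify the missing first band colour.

1780000 Ω = 178 × 10^4.
The first band gives digit 1 of the significand, and 1 is brown.

brown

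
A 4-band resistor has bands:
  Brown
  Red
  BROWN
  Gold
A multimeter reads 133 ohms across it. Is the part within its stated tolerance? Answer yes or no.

no

Brown → 1 (first significant figure)
Red → 2 (second significant figure)
Brown → ×10 multiplier
Gold → ±5% tolerance
12 × 10 = 120 Ω
Allowed range: 114 Ω to 126 Ω.
133 ohms lies outside that range.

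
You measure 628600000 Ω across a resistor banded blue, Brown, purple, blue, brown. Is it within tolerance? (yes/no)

no

Blue → 6 (first significant figure)
Brown → 1 (second significant figure)
Violet → 7 (third significant figure)
Blue → ×10^6 multiplier
Brown → ±1% tolerance
617 × 1000000 = 617000000 Ω
Allowed range: 610830000 Ω to 623170000 Ω.
628600000 Ω lies outside that range.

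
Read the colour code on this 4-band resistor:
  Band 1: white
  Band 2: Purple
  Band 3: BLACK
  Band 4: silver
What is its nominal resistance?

White → 9 (first significant figure)
Violet → 7 (second significant figure)
Black → ×1 multiplier
97 × 1 = 97 Ω

97 Ω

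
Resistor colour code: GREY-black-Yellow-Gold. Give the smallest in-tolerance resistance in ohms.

760000 Ω

Grey → 8 (first significant figure)
Black → 0 (second significant figure)
Yellow → ×10^4 multiplier
Gold → ±5% tolerance
80 × 10000 = 800000 Ω
Smallest = 800000 × (1 − 5/100) = 760000 Ω.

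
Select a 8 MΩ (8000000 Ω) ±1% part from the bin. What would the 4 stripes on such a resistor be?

grey, black, green, brown

8000000 Ω = 80 × 10^5.
8 → grey
0 → black
Multiplier 10^5 → green.
±1% tolerance → brown.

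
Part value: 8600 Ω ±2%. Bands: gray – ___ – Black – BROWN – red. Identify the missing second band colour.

8600 Ω = 860 × 10^1.
The second band gives digit 6 of the significand, and 6 is blue.

blue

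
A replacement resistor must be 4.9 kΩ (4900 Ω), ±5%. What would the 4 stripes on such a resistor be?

4900 Ω = 49 × 10^2.
4 → yellow
9 → white
Multiplier 10^2 → red.
±5% tolerance → gold.

yellow, white, red, gold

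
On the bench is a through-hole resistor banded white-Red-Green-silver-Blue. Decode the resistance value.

White → 9 (first significant figure)
Red → 2 (second significant figure)
Green → 5 (third significant figure)
Silver → ×0.01 multiplier
925 × 0.01 = 9.25 Ω

9.25 Ω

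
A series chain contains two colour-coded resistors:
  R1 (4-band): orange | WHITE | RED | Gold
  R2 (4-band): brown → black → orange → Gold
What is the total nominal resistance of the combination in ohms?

13900 Ω

R1: orange, white → 39; red ×10^2 → 3900 Ω.
R2: brown, black → 10; orange ×10^3 → 10000 Ω.
Series: 3900 + 10000 = 13900 Ω.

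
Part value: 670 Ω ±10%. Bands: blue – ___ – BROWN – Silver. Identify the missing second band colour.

violet

670 Ω = 67 × 10^1.
The second band gives digit 7 of the significand, and 7 is violet.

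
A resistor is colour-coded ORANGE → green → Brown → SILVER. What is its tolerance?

±10%

The last band, silver, is the tolerance band.
Silver corresponds to ±10%.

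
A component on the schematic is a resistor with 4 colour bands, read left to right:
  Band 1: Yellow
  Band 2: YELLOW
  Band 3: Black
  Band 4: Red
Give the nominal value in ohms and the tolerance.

Yellow → 4 (first significant figure)
Yellow → 4 (second significant figure)
Black → ×1 multiplier
Red → ±2% tolerance
44 × 1 = 44 Ω

44 Ω ±2%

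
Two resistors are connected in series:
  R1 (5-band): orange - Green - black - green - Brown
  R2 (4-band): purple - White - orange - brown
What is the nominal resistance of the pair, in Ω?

35079000 Ω

R1: orange, green, black → 350; green ×10^5 → 35000000 Ω.
R2: violet, white → 79; orange ×10^3 → 79000 Ω.
Series: 35000000 + 79000 = 35079000 Ω.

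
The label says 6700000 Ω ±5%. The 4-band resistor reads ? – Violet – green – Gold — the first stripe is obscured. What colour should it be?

blue

6700000 Ω = 67 × 10^5.
The first band gives digit 6 of the significand, and 6 is blue.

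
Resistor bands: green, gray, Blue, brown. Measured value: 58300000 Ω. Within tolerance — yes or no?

Green → 5 (first significant figure)
Grey → 8 (second significant figure)
Blue → ×10^6 multiplier
Brown → ±1% tolerance
58 × 1000000 = 58000000 Ω
Allowed range: 57420000 Ω to 58580000 Ω.
58300000 Ω lies inside that range.

yes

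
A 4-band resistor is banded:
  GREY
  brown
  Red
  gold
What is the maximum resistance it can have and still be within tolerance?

8505 Ω

Grey → 8 (first significant figure)
Brown → 1 (second significant figure)
Red → ×10^2 multiplier
Gold → ±5% tolerance
81 × 100 = 8100 Ω
Maximum = 8100 × (1 + 5/100) = 8505 Ω.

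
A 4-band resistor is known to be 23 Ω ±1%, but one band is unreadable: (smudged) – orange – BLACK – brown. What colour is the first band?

23 Ω = 23 × 10^0.
The first band gives digit 2 of the significand, and 2 is red.

red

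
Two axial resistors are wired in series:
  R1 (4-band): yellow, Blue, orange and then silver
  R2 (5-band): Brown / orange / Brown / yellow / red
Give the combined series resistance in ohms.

1356000 Ω

R1: yellow, blue → 46; orange ×10^3 → 46000 Ω.
R2: brown, orange, brown → 131; yellow ×10^4 → 1310000 Ω.
Series: 46000 + 1310000 = 1356000 Ω.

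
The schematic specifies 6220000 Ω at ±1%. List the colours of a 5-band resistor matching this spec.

6220000 Ω = 622 × 10^4.
6 → blue
2 → red
2 → red
Multiplier 10^4 → yellow.
±1% tolerance → brown.

blue, red, red, yellow, brown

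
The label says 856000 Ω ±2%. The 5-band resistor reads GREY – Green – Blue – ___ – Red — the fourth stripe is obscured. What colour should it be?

856000 Ω = 856 × 10^3.
The fourth band is the multiplier, 10^3, which is orange.

orange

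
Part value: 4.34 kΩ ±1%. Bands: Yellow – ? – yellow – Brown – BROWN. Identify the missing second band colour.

4340 Ω = 434 × 10^1.
The second band gives digit 3 of the significand, and 3 is orange.

orange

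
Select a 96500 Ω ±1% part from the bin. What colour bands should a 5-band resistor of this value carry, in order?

96500 Ω = 965 × 10^2.
9 → white
6 → blue
5 → green
Multiplier 10^2 → red.
±1% tolerance → brown.

white, blue, green, red, brown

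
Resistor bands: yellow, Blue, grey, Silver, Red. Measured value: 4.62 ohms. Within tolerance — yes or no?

yes

Yellow → 4 (first significant figure)
Blue → 6 (second significant figure)
Grey → 8 (third significant figure)
Silver → ×0.01 multiplier
Red → ±2% tolerance
468 × 0.01 = 4.68 Ω
Allowed range: 4.5864 Ω to 4.7736 Ω.
4.62 ohms lies inside that range.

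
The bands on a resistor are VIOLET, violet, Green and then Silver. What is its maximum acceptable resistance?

Violet → 7 (first significant figure)
Violet → 7 (second significant figure)
Green → ×10^5 multiplier
Silver → ±10% tolerance
77 × 100000 = 7700000 Ω
Maximum = 7700000 × (1 + 10/100) = 8470000 Ω.

8470000 Ω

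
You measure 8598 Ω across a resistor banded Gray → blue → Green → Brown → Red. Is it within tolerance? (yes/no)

yes

Grey → 8 (first significant figure)
Blue → 6 (second significant figure)
Green → 5 (third significant figure)
Brown → ×10 multiplier
Red → ±2% tolerance
865 × 10 = 8650 Ω
Allowed range: 8477 Ω to 8823 Ω.
8598 Ω lies inside that range.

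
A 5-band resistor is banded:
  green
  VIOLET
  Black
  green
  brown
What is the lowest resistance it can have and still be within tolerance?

Green → 5 (first significant figure)
Violet → 7 (second significant figure)
Black → 0 (third significant figure)
Green → ×10^5 multiplier
Brown → ±1% tolerance
570 × 100000 = 57000000 Ω
Lowest = 57000000 × (1 − 1/100) = 56430000 Ω.

56430000 Ω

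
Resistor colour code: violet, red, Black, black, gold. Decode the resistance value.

720 Ω

Violet → 7 (first significant figure)
Red → 2 (second significant figure)
Black → 0 (third significant figure)
Black → ×1 multiplier
720 × 1 = 720 Ω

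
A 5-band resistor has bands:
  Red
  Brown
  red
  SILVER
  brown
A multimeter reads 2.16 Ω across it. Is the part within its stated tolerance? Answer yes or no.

Red → 2 (first significant figure)
Brown → 1 (second significant figure)
Red → 2 (third significant figure)
Silver → ×0.01 multiplier
Brown → ±1% tolerance
212 × 0.01 = 2.12 Ω
Allowed range: 2.0988 Ω to 2.1412 Ω.
2.16 Ω lies outside that range.

no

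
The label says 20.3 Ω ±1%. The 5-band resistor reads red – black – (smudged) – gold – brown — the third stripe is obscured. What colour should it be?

20.3 Ω = 203 × 10^-1.
The third band gives digit 3 of the significand, and 3 is orange.

orange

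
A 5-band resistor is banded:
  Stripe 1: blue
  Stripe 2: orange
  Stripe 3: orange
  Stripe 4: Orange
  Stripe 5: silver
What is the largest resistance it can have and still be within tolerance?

Blue → 6 (first significant figure)
Orange → 3 (second significant figure)
Orange → 3 (third significant figure)
Orange → ×10^3 multiplier
Silver → ±10% tolerance
633 × 1000 = 633000 Ω
Largest = 633000 × (1 + 10/100) = 696300 Ω.

696300 Ω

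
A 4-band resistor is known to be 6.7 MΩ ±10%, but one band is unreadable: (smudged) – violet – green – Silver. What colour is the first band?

blue

6700000 Ω = 67 × 10^5.
The first band gives digit 6 of the significand, and 6 is blue.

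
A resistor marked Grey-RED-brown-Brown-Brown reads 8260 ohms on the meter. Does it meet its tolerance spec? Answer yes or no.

Grey → 8 (first significant figure)
Red → 2 (second significant figure)
Brown → 1 (third significant figure)
Brown → ×10 multiplier
Brown → ±1% tolerance
821 × 10 = 8210 Ω
Allowed range: 8127.9 Ω to 8292.1 Ω.
8260 ohms lies inside that range.

yes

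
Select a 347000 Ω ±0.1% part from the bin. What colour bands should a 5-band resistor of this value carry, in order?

orange, yellow, violet, orange, violet

347000 Ω = 347 × 10^3.
3 → orange
4 → yellow
7 → violet
Multiplier 10^3 → orange.
±0.1% tolerance → violet.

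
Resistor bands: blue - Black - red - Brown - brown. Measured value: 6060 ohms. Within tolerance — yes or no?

yes

Blue → 6 (first significant figure)
Black → 0 (second significant figure)
Red → 2 (third significant figure)
Brown → ×10 multiplier
Brown → ±1% tolerance
602 × 10 = 6020 Ω
Allowed range: 5959.8 Ω to 6080.2 Ω.
6060 ohms lies inside that range.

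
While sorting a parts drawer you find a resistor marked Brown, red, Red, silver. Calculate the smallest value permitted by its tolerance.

1080 Ω

Brown → 1 (first significant figure)
Red → 2 (second significant figure)
Red → ×10^2 multiplier
Silver → ±10% tolerance
12 × 100 = 1200 Ω
Smallest = 1200 × (1 − 10/100) = 1080 Ω.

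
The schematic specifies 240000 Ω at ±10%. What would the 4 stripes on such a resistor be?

red, yellow, yellow, silver

240000 Ω = 24 × 10^4.
2 → red
4 → yellow
Multiplier 10^4 → yellow.
±10% tolerance → silver.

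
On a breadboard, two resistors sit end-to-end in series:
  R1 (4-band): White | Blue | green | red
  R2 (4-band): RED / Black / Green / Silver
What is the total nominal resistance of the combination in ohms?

R1: white, blue → 96; green ×10^5 → 9600000 Ω.
R2: red, black → 20; green ×10^5 → 2000000 Ω.
Series: 9600000 + 2000000 = 11600000 Ω.

11600000 Ω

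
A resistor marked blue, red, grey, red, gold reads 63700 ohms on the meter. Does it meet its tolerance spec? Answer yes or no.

yes

Blue → 6 (first significant figure)
Red → 2 (second significant figure)
Grey → 8 (third significant figure)
Red → ×10^2 multiplier
Gold → ±5% tolerance
628 × 100 = 62800 Ω
Allowed range: 59660 Ω to 65940 Ω.
63700 ohms lies inside that range.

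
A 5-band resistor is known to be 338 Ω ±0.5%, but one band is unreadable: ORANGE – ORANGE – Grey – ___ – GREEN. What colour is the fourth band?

338 Ω = 338 × 10^0.
The fourth band is the multiplier, 10^0, which is black.

black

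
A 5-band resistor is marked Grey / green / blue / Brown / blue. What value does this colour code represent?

8560 Ω

Grey → 8 (first significant figure)
Green → 5 (second significant figure)
Blue → 6 (third significant figure)
Brown → ×10 multiplier
856 × 10 = 8560 Ω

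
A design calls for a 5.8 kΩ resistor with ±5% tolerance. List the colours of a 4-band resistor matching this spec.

5800 Ω = 58 × 10^2.
5 → green
8 → grey
Multiplier 10^2 → red.
±5% tolerance → gold.

green, grey, red, gold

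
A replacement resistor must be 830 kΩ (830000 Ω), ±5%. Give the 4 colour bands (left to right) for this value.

grey, orange, yellow, gold

830000 Ω = 83 × 10^4.
8 → grey
3 → orange
Multiplier 10^4 → yellow.
±5% tolerance → gold.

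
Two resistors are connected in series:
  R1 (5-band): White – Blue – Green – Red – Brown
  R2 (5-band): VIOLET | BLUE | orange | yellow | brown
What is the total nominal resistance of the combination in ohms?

7726500 Ω

R1: white, blue, green → 965; red ×10^2 → 96500 Ω.
R2: violet, blue, orange → 763; yellow ×10^4 → 7630000 Ω.
Series: 96500 + 7630000 = 7726500 Ω.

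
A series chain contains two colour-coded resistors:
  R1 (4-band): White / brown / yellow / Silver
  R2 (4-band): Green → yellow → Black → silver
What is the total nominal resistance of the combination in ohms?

910054 Ω

R1: white, brown → 91; yellow ×10^4 → 910000 Ω.
R2: green, yellow → 54; black ×1 → 54 Ω.
Series: 910000 + 54 = 910054 Ω.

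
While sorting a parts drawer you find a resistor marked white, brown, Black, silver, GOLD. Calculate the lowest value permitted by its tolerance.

White → 9 (first significant figure)
Brown → 1 (second significant figure)
Black → 0 (third significant figure)
Silver → ×0.01 multiplier
Gold → ±5% tolerance
910 × 0.01 = 9.1 Ω
Lowest = 9.1 × (1 − 5/100) = 8.645 Ω.

8.645 Ω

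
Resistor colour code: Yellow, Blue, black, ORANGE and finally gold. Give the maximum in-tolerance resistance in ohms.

483000 Ω

Yellow → 4 (first significant figure)
Blue → 6 (second significant figure)
Black → 0 (third significant figure)
Orange → ×10^3 multiplier
Gold → ±5% tolerance
460 × 1000 = 460000 Ω
Maximum = 460000 × (1 + 5/100) = 483000 Ω.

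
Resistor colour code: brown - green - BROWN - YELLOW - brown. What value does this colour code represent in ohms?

Brown → 1 (first significant figure)
Green → 5 (second significant figure)
Brown → 1 (third significant figure)
Yellow → ×10^4 multiplier
151 × 10000 = 1510000 Ω

1510000 Ω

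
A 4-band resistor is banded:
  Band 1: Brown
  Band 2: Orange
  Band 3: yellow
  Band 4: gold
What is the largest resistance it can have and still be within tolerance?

136500 Ω

Brown → 1 (first significant figure)
Orange → 3 (second significant figure)
Yellow → ×10^4 multiplier
Gold → ±5% tolerance
13 × 10000 = 130000 Ω
Largest = 130000 × (1 + 5/100) = 136500 Ω.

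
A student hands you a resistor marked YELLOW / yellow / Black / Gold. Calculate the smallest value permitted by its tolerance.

Yellow → 4 (first significant figure)
Yellow → 4 (second significant figure)
Black → ×1 multiplier
Gold → ±5% tolerance
44 × 1 = 44 Ω
Smallest = 44 × (1 − 5/100) = 41.8 Ω.

41.8 Ω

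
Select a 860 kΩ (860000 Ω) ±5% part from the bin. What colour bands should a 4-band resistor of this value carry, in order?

grey, blue, yellow, gold

860000 Ω = 86 × 10^4.
8 → grey
6 → blue
Multiplier 10^4 → yellow.
±5% tolerance → gold.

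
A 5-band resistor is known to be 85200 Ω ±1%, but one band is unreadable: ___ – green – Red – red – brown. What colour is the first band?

85200 Ω = 852 × 10^2.
The first band gives digit 8 of the significand, and 8 is grey.

grey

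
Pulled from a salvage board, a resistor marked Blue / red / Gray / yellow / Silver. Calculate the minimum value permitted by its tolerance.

5652000 Ω

Blue → 6 (first significant figure)
Red → 2 (second significant figure)
Grey → 8 (third significant figure)
Yellow → ×10^4 multiplier
Silver → ±10% tolerance
628 × 10000 = 6280000 Ω
Minimum = 6280000 × (1 − 10/100) = 5652000 Ω.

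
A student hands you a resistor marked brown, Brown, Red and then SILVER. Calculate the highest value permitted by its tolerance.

Brown → 1 (first significant figure)
Brown → 1 (second significant figure)
Red → ×10^2 multiplier
Silver → ±10% tolerance
11 × 100 = 1100 Ω
Highest = 1100 × (1 + 10/100) = 1210 Ω.

1210 Ω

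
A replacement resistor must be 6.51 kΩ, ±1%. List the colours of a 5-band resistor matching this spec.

6510 Ω = 651 × 10^1.
6 → blue
5 → green
1 → brown
Multiplier 10^1 → brown.
±1% tolerance → brown.

blue, green, brown, brown, brown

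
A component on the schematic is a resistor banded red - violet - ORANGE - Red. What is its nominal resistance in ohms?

27000 Ω

Red → 2 (first significant figure)
Violet → 7 (second significant figure)
Orange → ×10^3 multiplier
27 × 1000 = 27000 Ω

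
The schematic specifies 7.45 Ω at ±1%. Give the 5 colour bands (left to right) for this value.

7.45 Ω = 745 × 10^-2.
7 → violet
4 → yellow
5 → green
Multiplier 10^-2 → silver.
±1% tolerance → brown.

violet, yellow, green, silver, brown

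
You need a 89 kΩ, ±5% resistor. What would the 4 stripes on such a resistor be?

89000 Ω = 89 × 10^3.
8 → grey
9 → white
Multiplier 10^3 → orange.
±5% tolerance → gold.

grey, white, orange, gold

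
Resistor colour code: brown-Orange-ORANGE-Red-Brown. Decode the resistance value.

Brown → 1 (first significant figure)
Orange → 3 (second significant figure)
Orange → 3 (third significant figure)
Red → ×10^2 multiplier
133 × 100 = 13300 Ω

13300 Ω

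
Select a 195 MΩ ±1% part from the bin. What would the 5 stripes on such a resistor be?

brown, white, green, blue, brown

195000000 Ω = 195 × 10^6.
1 → brown
9 → white
5 → green
Multiplier 10^6 → blue.
±1% tolerance → brown.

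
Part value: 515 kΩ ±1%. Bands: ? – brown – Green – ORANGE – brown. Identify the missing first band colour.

green

515000 Ω = 515 × 10^3.
The first band gives digit 5 of the significand, and 5 is green.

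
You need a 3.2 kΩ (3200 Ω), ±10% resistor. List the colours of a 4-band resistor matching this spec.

3200 Ω = 32 × 10^2.
3 → orange
2 → red
Multiplier 10^2 → red.
±10% tolerance → silver.

orange, red, red, silver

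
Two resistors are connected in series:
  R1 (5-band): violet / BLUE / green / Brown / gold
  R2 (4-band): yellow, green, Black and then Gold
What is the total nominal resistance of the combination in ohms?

7695 Ω

R1: violet, blue, green → 765; brown ×10 → 7650 Ω.
R2: yellow, green → 45; black ×1 → 45 Ω.
Series: 7650 + 45 = 7695 Ω.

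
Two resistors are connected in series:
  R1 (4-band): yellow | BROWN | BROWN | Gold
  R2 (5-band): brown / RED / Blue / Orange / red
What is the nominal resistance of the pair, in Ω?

R1: yellow, brown → 41; brown ×10 → 410 Ω.
R2: brown, red, blue → 126; orange ×10^3 → 126000 Ω.
Series: 410 + 126000 = 126410 Ω.

126410 Ω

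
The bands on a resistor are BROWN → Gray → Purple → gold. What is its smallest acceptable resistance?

Brown → 1 (first significant figure)
Grey → 8 (second significant figure)
Violet → ×10^7 multiplier
Gold → ±5% tolerance
18 × 10000000 = 180000000 Ω
Smallest = 180000000 × (1 − 5/100) = 171000000 Ω.

171000000 Ω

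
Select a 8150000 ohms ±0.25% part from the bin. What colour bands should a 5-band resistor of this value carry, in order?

grey, brown, green, yellow, blue

8150000 Ω = 815 × 10^4.
8 → grey
1 → brown
5 → green
Multiplier 10^4 → yellow.
±0.25% tolerance → blue.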